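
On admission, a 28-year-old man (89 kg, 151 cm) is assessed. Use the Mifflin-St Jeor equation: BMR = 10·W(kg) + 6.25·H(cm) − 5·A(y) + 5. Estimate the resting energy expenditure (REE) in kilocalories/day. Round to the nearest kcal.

1699 kilocalories/day

Mifflin-St Jeor (male): BMR = 10(89) + 6.25(151) − 5(28) + 5 = 890 + 943.75 − 140 + 5 = 1698.75 kcal/day.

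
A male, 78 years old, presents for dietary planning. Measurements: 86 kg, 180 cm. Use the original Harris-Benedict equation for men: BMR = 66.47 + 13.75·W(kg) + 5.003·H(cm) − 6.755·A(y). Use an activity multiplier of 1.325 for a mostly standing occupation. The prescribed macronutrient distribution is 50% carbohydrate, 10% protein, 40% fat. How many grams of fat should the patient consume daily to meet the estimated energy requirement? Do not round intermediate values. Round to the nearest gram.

96 g/day

Harris-Benedict: BMR = 66.47 + 13.75(86) + 5.003(180) − 6.755(78) = 1622.62 kcal/day.
TEE = 1622.62 × 1.325 = 2149.9715 kcal/day.
Fat energy = 40% × 2149.9715 = 859.9886 kcal.
Fat = 859.9886 ÷ 9 kcal/g = 95.5543 g.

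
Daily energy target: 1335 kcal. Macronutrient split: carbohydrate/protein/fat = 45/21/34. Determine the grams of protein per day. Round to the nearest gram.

70 g/day

Protein energy = 21% × 1335 = 280.35 kcal.
At 4 kcal/g: 280.35 ÷ 4 = 70.0875 g.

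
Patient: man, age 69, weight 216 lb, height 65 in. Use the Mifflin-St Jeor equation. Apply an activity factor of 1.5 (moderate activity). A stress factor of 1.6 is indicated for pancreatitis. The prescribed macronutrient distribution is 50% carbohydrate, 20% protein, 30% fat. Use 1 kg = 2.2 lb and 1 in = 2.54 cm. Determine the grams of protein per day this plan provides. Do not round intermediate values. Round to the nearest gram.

Convert to metric: weight = 216 ÷ 2.2 = 98.1818 kg; height = 65 × 2.54 = 165.1 cm.
Mifflin-St Jeor (male): BMR = 10(98.1818) + 6.25(165.1) − 5(69) + 5 = 981.8182 + 1031.875 − 345 + 5 = 1673.6932 kcal/day.
TEE = 1673.6932 × 1.5 = 2510.5398 kcal/day.
With stress factor 1.6: 2510.5398 × 1.6 = 4016.8636 kcal/day.
Protein energy = 20% × 4016.8636 = 803.3727 kcal.
Protein = 803.3727 ÷ 4 kcal/g = 200.8432 g.

201 g/day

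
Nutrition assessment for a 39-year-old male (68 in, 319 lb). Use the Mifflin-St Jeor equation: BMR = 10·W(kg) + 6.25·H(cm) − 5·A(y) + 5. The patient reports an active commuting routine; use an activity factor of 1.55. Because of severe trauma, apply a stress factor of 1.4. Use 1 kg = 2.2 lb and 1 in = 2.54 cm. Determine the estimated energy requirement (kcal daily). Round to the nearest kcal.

5077 kcal daily

Convert to metric: weight = 319 ÷ 2.2 = 145 kg; height = 68 × 2.54 = 172.72 cm.
Mifflin-St Jeor (male): BMR = 10(145) + 6.25(172.72) − 5(39) + 5 = 1450 + 1079.5 − 195 + 5 = 2339.5 kcal/day.
TEE = BMR × activity factor = 2339.5 × 1.55 = 3626.225 kcal/day.
Apply stress factor: 3626.225 × 1.4 = 5076.715 kcal/day.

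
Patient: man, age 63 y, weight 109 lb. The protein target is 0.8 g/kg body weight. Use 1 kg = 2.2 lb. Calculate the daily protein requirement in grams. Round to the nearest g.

40 g/day

Weight in kg = 109 ÷ 2.2 = 49.5455 kg.
Protein = 0.8 g/kg × 49.5455 kg = 39.6364 g/day.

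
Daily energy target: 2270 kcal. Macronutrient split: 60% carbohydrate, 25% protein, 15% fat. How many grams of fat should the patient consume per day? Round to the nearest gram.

Fat energy = 15% × 2270 = 340.5 kcal.
At 9 kcal/g: 340.5 ÷ 9 = 37.8333 g.

38 g/day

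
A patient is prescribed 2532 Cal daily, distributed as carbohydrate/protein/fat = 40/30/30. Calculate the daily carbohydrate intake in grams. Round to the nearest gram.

253 g/day

Carbohydrate energy = 40% × 2532 = 1012.8 kcal.
At 4 kcal/g: 1012.8 ÷ 4 = 253.2 g.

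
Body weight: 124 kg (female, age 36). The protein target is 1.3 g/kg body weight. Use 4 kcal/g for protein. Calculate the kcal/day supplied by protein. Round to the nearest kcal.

645 kcal/day

Protein = 1.3 g/kg × 124 kg = 161.2 g/day.
Protein energy = 161.2 g × 4 kcal/g = 644.8 kcal/day.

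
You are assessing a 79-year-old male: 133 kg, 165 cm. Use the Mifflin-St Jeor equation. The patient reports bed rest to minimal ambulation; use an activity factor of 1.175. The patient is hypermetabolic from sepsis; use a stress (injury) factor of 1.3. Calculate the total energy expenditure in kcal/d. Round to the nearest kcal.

Mifflin-St Jeor (male): BMR = 10(133) + 6.25(165) − 5(79) + 5 = 1330 + 1031.25 − 395 + 5 = 1971.25 kcal/day.
TEE = BMR × activity factor = 1971.25 × 1.175 = 2316.2188 kcal/day.
Apply stress factor: 2316.2188 × 1.3 = 3011.0844 kcal/day.

3011 kcal/d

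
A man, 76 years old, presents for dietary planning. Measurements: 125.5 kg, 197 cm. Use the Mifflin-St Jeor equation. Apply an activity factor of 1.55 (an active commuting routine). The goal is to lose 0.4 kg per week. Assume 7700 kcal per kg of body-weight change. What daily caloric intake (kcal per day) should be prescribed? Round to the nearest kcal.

Mifflin-St Jeor (male): BMR = 10(125.5) + 6.25(197) − 5(76) + 5 = 1255 + 1231.25 − 380 + 5 = 2111.25 kcal/day.
TEE = 2111.25 × 1.55 = 3272.4375 kcal/day.
Required daily deficit = 0.4 × 7700 ÷ 7 = 440 kcal/day.
Target intake = 3272.4375 − 440 = 2832.4375 kcal/day.

2832 kcal per day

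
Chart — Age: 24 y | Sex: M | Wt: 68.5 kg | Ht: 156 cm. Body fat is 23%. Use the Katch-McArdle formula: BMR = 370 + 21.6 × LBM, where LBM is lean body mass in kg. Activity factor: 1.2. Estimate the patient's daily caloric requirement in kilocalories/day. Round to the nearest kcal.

1811 kilocalories/day

LBM = 68.5 × (1 − 0.23) = 52.745 kg. Katch-McArdle: BMR = 370 + 21.6 × 52.745 = 1509.292 kcal/day.
TEE = BMR × activity factor = 1509.292 × 1.2 = 1811.1504 kcal/day.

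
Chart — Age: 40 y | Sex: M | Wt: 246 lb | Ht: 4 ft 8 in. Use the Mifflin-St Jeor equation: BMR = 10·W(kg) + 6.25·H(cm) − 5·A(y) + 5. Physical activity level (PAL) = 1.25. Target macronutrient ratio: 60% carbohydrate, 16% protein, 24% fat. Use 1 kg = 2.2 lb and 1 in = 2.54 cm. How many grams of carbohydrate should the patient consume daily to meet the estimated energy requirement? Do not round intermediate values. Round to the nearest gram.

340 g/day

Convert to metric: weight = 246 ÷ 2.2 = 111.8182 kg; height = (4×12 + 8) × 2.54 = 56 × 2.54 = 142.24 cm.
Mifflin-St Jeor (male): BMR = 10(111.8182) + 6.25(142.24) − 5(40) + 5 = 1118.1818 + 889 − 200 + 5 = 1812.1818 kcal/day.
TEE = 1812.1818 × 1.25 = 2265.2273 kcal/day.
Carbohydrate energy = 60% × 2265.2273 = 1359.1364 kcal.
Carbohydrate = 1359.1364 ÷ 4 kcal/g = 339.7841 g.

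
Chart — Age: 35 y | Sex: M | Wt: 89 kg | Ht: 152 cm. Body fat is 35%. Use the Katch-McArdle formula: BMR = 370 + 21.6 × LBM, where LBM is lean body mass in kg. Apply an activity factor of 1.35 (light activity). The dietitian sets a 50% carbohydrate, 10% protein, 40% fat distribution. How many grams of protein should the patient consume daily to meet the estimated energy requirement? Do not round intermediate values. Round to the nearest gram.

55 g/day

LBM = 89 × (1 − 0.35) = 57.85 kg. Katch-McArdle: BMR = 370 + 21.6 × 57.85 = 1619.56 kcal/day.
TEE = 1619.56 × 1.35 = 2186.406 kcal/day.
Protein energy = 10% × 2186.406 = 218.6406 kcal.
Protein = 218.6406 ÷ 4 kcal/g = 54.6602 g.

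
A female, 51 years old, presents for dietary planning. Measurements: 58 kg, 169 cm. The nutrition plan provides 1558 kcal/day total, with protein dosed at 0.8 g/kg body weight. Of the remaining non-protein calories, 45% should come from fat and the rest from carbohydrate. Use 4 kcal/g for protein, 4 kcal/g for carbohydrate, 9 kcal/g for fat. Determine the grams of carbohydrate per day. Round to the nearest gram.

Protein = 0.8 × 58 = 46.4 g → 46.4 × 4 = 185.6 kcal.
Non-protein calories = 1558 − 185.6 = 1372.4 kcal.
Fat: 45% × 1372.4 = 617.58 kcal; carbohydrate: 754.82 kcal.
Carbohydrate: 754.82 kcal ÷ 4 kcal/g = 188.705 g.

189 g/day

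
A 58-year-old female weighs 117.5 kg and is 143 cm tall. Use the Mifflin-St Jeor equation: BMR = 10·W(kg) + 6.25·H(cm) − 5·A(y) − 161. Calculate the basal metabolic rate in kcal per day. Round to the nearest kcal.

Mifflin-St Jeor (female): BMR = 10(117.5) + 6.25(143) − 5(58) − 161 = 1175 + 893.75 − 290 − 161 = 1617.75 kcal/day.

1618 kcal per day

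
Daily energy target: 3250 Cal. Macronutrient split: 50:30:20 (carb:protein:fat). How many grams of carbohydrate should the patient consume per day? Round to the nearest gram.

406 g/day

Carbohydrate energy = 50% × 3250 = 1625 kcal.
At 4 kcal/g: 1625 ÷ 4 = 406.25 g.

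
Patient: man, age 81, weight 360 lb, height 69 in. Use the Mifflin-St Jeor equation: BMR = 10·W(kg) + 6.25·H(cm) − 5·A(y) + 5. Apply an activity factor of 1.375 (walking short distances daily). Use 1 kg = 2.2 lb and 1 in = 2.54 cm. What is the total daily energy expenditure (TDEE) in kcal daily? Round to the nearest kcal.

Convert to metric: weight = 360 ÷ 2.2 = 163.6364 kg; height = 69 × 2.54 = 175.26 cm.
Mifflin-St Jeor (male): BMR = 10(163.6364) + 6.25(175.26) − 5(81) + 5 = 1636.3636 + 1095.375 − 405 + 5 = 2331.7386 kcal/day.
TEE = BMR × activity factor = 2331.7386 × 1.375 = 3206.1406 kcal/day.

3206 kcal daily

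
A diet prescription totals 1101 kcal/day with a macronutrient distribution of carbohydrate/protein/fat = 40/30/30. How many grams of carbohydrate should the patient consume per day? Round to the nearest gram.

110 g/day

Carbohydrate energy = 40% × 1101 = 440.4 kcal.
At 4 kcal/g: 440.4 ÷ 4 = 110.1 g.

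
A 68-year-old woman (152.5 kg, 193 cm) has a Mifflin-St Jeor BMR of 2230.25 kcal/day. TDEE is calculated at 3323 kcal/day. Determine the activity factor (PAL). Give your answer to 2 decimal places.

Activity factor = TEE ÷ BMR = 3323 ÷ 2230.25 = 1.49.

1.49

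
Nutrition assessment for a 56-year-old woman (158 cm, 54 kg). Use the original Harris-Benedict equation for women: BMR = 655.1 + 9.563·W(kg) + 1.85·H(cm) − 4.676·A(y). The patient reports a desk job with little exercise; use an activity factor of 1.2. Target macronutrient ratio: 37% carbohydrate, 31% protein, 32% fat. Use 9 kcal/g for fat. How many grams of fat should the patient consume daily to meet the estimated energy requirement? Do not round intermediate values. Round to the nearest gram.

51 g/day

Harris-Benedict: BMR = 655.1 + 9.563(54) + 1.85(158) − 4.676(56) = 1201.946 kcal/day.
TEE = 1201.946 × 1.2 = 1442.3352 kcal/day.
Fat energy = 32% × 1442.3352 = 461.5473 kcal.
Fat = 461.5473 ÷ 9 kcal/g = 51.283 g.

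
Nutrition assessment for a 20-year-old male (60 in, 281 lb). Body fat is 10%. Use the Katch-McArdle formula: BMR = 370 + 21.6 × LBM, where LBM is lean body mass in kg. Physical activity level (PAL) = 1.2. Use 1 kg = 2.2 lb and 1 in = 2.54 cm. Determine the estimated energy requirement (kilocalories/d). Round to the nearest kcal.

3424 kilocalories/d

Convert to metric: weight = 281 ÷ 2.2 = 127.7273 kg; height = 60 × 2.54 = 152.4 cm.
LBM = 127.7273 × (1 − 0.1) = 114.9545 kg. Katch-McArdle: BMR = 370 + 21.6 × 114.9545 = 2853.0182 kcal/day.
TEE = BMR × activity factor = 2853.0182 × 1.2 = 3423.6218 kcal/day.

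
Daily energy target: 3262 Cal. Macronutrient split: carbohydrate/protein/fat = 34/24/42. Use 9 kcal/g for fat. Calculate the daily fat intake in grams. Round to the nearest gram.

Fat energy = 42% × 3262 = 1370.04 kcal.
At 9 kcal/g: 1370.04 ÷ 9 = 152.2267 g.

152 g/day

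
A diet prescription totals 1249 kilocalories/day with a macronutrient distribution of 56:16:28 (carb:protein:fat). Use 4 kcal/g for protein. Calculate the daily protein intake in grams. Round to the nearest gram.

Protein energy = 16% × 1249 = 199.84 kcal.
At 4 kcal/g: 199.84 ÷ 4 = 49.96 g.

50 g/day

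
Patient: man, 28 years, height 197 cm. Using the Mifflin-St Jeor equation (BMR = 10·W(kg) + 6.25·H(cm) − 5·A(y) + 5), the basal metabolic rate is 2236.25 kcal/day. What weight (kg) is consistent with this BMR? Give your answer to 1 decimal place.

114.0 kg

2236.25 = 10·W + 6.25(197) − 5(28) + 5
10·W = 2236.25 − 1096.25 = 1140, so W = 114 kg.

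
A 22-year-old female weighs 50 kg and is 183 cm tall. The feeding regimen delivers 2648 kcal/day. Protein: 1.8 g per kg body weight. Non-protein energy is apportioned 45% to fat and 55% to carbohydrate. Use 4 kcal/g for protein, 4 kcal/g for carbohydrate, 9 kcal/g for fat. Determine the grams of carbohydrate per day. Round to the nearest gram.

Protein = 1.8 × 50 = 90 g → 90 × 4 = 360 kcal.
Non-protein calories = 2648 − 360 = 2288 kcal.
Fat: 45% × 2288 = 1029.6 kcal; carbohydrate: 1258.4 kcal.
Carbohydrate: 1258.4 kcal ÷ 4 kcal/g = 314.6 g.

315 g/day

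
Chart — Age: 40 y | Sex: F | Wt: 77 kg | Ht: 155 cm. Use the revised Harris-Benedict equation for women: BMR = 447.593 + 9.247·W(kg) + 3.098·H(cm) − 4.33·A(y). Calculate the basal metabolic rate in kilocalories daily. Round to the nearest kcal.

Harris-Benedict: BMR = 447.593 + 9.247(77) + 3.098(155) − 4.33(40) = 1466.602 kcal/day.

1467 kilocalories daily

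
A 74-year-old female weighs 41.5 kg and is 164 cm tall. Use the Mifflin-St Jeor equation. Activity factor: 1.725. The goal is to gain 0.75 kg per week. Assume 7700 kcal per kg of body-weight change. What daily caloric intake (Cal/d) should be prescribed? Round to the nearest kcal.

Mifflin-St Jeor (female): BMR = 10(41.5) + 6.25(164) − 5(74) − 161 = 415 + 1025 − 370 − 161 = 909 kcal/day.
TEE = 909 × 1.725 = 1568.025 kcal/day.
Required daily surplus = 0.75 × 7700 ÷ 7 = 825 kcal/day.
Target intake = 1568.025 + 825 = 2393.025 kcal/day.

2393 Cal/d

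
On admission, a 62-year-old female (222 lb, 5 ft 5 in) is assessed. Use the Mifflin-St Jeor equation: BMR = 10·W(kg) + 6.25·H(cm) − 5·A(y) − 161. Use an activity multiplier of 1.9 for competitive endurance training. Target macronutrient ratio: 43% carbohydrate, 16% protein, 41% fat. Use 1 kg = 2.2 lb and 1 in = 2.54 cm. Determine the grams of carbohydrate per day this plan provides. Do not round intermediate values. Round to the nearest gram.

321 g/day

Convert to metric: weight = 222 ÷ 2.2 = 100.9091 kg; height = (5×12 + 5) × 2.54 = 65 × 2.54 = 165.1 cm.
Mifflin-St Jeor (female): BMR = 10(100.9091) + 6.25(165.1) − 5(62) − 161 = 1009.0909 + 1031.875 − 310 − 161 = 1569.9659 kcal/day.
TEE = 1569.9659 × 1.9 = 2982.9352 kcal/day.
Carbohydrate energy = 43% × 2982.9352 = 1282.6621 kcal.
Carbohydrate = 1282.6621 ÷ 4 kcal/g = 320.6655 g.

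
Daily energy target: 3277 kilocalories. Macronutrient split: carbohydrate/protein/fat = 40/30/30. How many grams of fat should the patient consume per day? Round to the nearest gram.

Fat energy = 30% × 3277 = 983.1 kcal.
At 9 kcal/g: 983.1 ÷ 9 = 109.2333 g.

109 g/day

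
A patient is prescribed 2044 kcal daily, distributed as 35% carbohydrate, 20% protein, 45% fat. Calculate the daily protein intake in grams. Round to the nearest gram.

Protein energy = 20% × 2044 = 408.8 kcal.
At 4 kcal/g: 408.8 ÷ 4 = 102.2 g.

102 g/day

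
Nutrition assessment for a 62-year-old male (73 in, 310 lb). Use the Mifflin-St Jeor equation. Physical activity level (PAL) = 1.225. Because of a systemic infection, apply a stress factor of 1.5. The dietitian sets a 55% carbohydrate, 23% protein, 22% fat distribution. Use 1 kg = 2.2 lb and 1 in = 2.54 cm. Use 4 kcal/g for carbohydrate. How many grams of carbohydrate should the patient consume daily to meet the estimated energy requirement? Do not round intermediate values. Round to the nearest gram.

572 g/day

Convert to metric: weight = 310 ÷ 2.2 = 140.9091 kg; height = 73 × 2.54 = 185.42 cm.
Mifflin-St Jeor (male): BMR = 10(140.9091) + 6.25(185.42) − 5(62) + 5 = 1409.0909 + 1158.875 − 310 + 5 = 2262.9659 kcal/day.
TEE = 2262.9659 × 1.225 = 2772.1332 kcal/day.
With stress factor 1.5: 2772.1332 × 1.5 = 4158.1999 kcal/day.
Carbohydrate energy = 55% × 4158.1999 = 2287.0099 kcal.
Carbohydrate = 2287.0099 ÷ 4 kcal/g = 571.7525 g.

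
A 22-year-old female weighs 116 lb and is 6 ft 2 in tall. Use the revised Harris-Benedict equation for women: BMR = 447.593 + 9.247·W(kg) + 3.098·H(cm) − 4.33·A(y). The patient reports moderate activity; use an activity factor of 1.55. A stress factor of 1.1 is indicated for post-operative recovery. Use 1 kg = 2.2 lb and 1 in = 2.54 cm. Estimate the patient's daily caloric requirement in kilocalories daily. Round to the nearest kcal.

2425 kilocalories daily

Convert to metric: weight = 116 ÷ 2.2 = 52.7273 kg; height = (6×12 + 2) × 2.54 = 74 × 2.54 = 187.96 cm.
Harris-Benedict: BMR = 447.593 + 9.247(52.7273) + 3.098(187.96) − 4.33(22) = 1422.2022 kcal/day.
TEE = BMR × activity factor = 1422.2022 × 1.55 = 2204.4134 kcal/day.
Apply stress factor: 2204.4134 × 1.1 = 2424.8547 kcal/day.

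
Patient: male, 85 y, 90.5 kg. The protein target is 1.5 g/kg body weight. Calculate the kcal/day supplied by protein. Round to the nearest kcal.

543 kcal/day

Protein = 1.5 g/kg × 90.5 kg = 135.75 g/day.
Protein energy = 135.75 g × 4 kcal/g = 543 kcal/day.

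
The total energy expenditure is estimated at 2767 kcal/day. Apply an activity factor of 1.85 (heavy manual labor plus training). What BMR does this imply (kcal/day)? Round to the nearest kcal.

1496 kcal/day

BMR = TEE ÷ activity factor = 2767 ÷ 1.85 = 1495.6757 kcal/day.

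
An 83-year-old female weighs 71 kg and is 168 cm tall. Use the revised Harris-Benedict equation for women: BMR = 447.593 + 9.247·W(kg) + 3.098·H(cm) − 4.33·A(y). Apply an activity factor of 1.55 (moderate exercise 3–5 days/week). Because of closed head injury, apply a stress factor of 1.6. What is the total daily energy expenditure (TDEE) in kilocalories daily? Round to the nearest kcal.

3138 kilocalories daily

Harris-Benedict: BMR = 447.593 + 9.247(71) + 3.098(168) − 4.33(83) = 1265.204 kcal/day.
TEE = BMR × activity factor = 1265.204 × 1.55 = 1961.0662 kcal/day.
Apply stress factor: 1961.0662 × 1.6 = 3137.7059 kcal/day.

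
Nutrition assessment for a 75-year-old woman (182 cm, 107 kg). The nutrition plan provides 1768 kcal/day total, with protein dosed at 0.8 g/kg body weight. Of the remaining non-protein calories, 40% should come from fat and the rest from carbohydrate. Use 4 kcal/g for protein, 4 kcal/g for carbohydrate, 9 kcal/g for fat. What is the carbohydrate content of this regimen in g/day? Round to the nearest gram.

214 g/day

Protein = 0.8 × 107 = 85.6 g → 85.6 × 4 = 342.4 kcal.
Non-protein calories = 1768 − 342.4 = 1425.6 kcal.
Fat: 40% × 1425.6 = 570.24 kcal; carbohydrate: 855.36 kcal.
Carbohydrate: 855.36 kcal ÷ 4 kcal/g = 213.84 g.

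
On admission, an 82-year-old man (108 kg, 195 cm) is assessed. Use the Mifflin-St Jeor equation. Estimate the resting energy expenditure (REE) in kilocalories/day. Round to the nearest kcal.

Mifflin-St Jeor (male): BMR = 10(108) + 6.25(195) − 5(82) + 5 = 1080 + 1218.75 − 410 + 5 = 1893.75 kcal/day.

1894 kilocalories/day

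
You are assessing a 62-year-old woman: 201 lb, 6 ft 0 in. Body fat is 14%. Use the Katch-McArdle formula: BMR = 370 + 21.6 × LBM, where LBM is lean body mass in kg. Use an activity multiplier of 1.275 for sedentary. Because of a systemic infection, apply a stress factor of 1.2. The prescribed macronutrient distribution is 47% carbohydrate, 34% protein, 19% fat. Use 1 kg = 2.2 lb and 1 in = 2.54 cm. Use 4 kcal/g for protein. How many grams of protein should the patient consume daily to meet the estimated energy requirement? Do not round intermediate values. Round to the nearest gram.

Convert to metric: weight = 201 ÷ 2.2 = 91.3636 kg; height = (6×12 + 0) × 2.54 = 72 × 2.54 = 182.88 cm.
LBM = 91.3636 × (1 − 0.14) = 78.5727 kg. Katch-McArdle: BMR = 370 + 21.6 × 78.5727 = 2067.1709 kcal/day.
TEE = 2067.1709 × 1.275 = 2635.6429 kcal/day.
With stress factor 1.2: 2635.6429 × 1.2 = 3162.7715 kcal/day.
Protein energy = 34% × 3162.7715 = 1075.3423 kcal.
Protein = 1075.3423 ÷ 4 kcal/g = 268.8356 g.

269 g/day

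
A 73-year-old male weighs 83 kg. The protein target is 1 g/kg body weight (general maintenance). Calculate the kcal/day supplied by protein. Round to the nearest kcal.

332 kcal/day

Protein = 1 g/kg × 83 kg = 83 g/day.
Protein energy = 83 g × 4 kcal/g = 332 kcal/day.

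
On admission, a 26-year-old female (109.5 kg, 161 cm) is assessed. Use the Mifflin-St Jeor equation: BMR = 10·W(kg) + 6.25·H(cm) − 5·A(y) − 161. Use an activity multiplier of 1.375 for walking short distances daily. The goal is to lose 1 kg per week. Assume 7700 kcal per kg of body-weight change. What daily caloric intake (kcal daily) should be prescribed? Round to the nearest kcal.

Mifflin-St Jeor (female): BMR = 10(109.5) + 6.25(161) − 5(26) − 161 = 1095 + 1006.25 − 130 − 161 = 1810.25 kcal/day.
TEE = 1810.25 × 1.375 = 2489.0938 kcal/day.
Required daily deficit = 1 × 7700 ÷ 7 = 1100 kcal/day.
Target intake = 2489.0938 − 1100 = 1389.0938 kcal/day.

1389 kcal daily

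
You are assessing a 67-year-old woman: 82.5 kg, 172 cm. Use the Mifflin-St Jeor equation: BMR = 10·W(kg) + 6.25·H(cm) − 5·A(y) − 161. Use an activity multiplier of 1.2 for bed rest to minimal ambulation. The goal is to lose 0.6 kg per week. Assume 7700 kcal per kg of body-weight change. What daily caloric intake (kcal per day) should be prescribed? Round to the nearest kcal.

1025 kcal per day

Mifflin-St Jeor (female): BMR = 10(82.5) + 6.25(172) − 5(67) − 161 = 825 + 1075 − 335 − 161 = 1404 kcal/day.
TEE = 1404 × 1.2 = 1684.8 kcal/day.
Required daily deficit = 0.6 × 7700 ÷ 7 = 660 kcal/day.
Target intake = 1684.8 − 660 = 1024.8 kcal/day.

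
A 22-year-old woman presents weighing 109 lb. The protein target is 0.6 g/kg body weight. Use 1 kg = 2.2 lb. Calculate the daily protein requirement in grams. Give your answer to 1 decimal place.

29.7 g/day

Weight in kg = 109 ÷ 2.2 = 49.5455 kg.
Protein = 0.6 g/kg × 49.5455 kg = 29.7273 g/day.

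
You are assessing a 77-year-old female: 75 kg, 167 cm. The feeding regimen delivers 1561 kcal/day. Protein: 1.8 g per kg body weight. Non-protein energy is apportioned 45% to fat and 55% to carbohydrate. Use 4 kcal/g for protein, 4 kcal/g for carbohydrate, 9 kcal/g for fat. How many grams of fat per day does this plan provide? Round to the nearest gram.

51 g/day

Protein = 1.8 × 75 = 135 g → 135 × 4 = 540 kcal.
Non-protein calories = 1561 − 540 = 1021 kcal.
Fat: 45% × 1021 = 459.45 kcal; carbohydrate: 561.55 kcal.
Fat: 459.45 kcal ÷ 9 kcal/g = 51.05 g.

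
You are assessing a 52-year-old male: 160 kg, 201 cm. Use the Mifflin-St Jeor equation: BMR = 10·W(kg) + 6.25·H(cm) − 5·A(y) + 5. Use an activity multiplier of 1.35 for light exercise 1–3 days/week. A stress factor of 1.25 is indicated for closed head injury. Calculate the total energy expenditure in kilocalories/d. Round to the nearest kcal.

4390 kilocalories/d

Mifflin-St Jeor (male): BMR = 10(160) + 6.25(201) − 5(52) + 5 = 1600 + 1256.25 − 260 + 5 = 2601.25 kcal/day.
TEE = BMR × activity factor = 2601.25 × 1.35 = 3511.6875 kcal/day.
Apply stress factor: 3511.6875 × 1.25 = 4389.6094 kcal/day.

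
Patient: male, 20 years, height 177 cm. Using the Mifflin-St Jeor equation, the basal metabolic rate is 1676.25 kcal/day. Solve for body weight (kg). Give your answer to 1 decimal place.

1676.25 = 10·W + 6.25(177) − 5(20) + 5
10·W = 1676.25 − 1011.25 = 665, so W = 66.5 kg.

66.5 kg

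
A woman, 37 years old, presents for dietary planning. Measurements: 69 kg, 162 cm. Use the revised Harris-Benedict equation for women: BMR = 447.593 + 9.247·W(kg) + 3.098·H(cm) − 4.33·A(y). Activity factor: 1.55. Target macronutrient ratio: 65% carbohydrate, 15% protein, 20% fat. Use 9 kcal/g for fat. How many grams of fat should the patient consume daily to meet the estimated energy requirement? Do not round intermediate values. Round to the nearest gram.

49 g/day

Harris-Benedict: BMR = 447.593 + 9.247(69) + 3.098(162) − 4.33(37) = 1427.302 kcal/day.
TEE = 1427.302 × 1.55 = 2212.3181 kcal/day.
Fat energy = 20% × 2212.3181 = 442.4636 kcal.
Fat = 442.4636 ÷ 9 kcal/g = 49.1626 g.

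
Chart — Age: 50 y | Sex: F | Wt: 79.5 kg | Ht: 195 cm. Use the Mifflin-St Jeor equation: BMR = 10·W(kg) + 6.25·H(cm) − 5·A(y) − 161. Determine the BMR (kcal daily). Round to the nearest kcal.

1603 kcal daily

Mifflin-St Jeor (female): BMR = 10(79.5) + 6.25(195) − 5(50) − 161 = 795 + 1218.75 − 250 − 161 = 1602.75 kcal/day.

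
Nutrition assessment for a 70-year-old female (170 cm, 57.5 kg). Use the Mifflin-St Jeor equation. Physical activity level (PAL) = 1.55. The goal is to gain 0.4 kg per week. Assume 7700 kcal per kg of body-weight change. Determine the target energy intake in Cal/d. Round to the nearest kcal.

2186 Cal/d

Mifflin-St Jeor (female): BMR = 10(57.5) + 6.25(170) − 5(70) − 161 = 575 + 1062.5 − 350 − 161 = 1126.5 kcal/day.
TEE = 1126.5 × 1.55 = 1746.075 kcal/day.
Required daily surplus = 0.4 × 7700 ÷ 7 = 440 kcal/day.
Target intake = 1746.075 + 440 = 2186.075 kcal/day.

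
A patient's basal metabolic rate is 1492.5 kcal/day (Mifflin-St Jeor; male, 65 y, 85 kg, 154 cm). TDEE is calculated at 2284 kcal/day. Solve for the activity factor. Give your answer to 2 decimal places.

Activity factor = TEE ÷ BMR = 2284 ÷ 1492.5 = 1.53.

1.53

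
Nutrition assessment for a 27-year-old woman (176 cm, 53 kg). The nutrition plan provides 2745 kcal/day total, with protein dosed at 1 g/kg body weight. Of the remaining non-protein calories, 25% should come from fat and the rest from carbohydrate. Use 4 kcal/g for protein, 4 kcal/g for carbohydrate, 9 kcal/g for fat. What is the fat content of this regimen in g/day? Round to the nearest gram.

Protein = 1 × 53 = 53 g → 53 × 4 = 212 kcal.
Non-protein calories = 2745 − 212 = 2533 kcal.
Fat: 25% × 2533 = 633.25 kcal; carbohydrate: 1899.75 kcal.
Fat: 633.25 kcal ÷ 9 kcal/g = 70.3611 g.

70 g/day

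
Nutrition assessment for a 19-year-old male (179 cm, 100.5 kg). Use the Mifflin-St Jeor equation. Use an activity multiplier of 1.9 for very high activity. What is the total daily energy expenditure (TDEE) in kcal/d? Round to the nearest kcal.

Mifflin-St Jeor (male): BMR = 10(100.5) + 6.25(179) − 5(19) + 5 = 1005 + 1118.75 − 95 + 5 = 2033.75 kcal/day.
TEE = BMR × activity factor = 2033.75 × 1.9 = 3864.125 kcal/day.

3864 kcal/d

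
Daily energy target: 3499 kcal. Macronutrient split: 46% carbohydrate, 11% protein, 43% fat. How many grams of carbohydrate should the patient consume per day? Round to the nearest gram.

Carbohydrate energy = 46% × 3499 = 1609.54 kcal.
At 4 kcal/g: 1609.54 ÷ 4 = 402.385 g.

402 g/day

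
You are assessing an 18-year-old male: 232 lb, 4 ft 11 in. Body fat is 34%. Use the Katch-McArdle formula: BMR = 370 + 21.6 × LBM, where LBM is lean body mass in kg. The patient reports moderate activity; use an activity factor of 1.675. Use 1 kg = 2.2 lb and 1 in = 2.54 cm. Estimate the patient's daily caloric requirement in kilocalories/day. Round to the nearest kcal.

Convert to metric: weight = 232 ÷ 2.2 = 105.4545 kg; height = (4×12 + 11) × 2.54 = 59 × 2.54 = 149.86 cm.
LBM = 105.4545 × (1 − 0.34) = 69.6 kg. Katch-McArdle: BMR = 370 + 21.6 × 69.6 = 1873.36 kcal/day.
TEE = BMR × activity factor = 1873.36 × 1.675 = 3137.878 kcal/day.

3138 kilocalories/day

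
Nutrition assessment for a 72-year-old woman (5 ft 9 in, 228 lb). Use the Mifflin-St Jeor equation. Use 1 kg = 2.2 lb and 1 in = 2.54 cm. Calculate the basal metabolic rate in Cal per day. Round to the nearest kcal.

Convert to metric: weight = 228 ÷ 2.2 = 103.6364 kg; height = (5×12 + 9) × 2.54 = 69 × 2.54 = 175.26 cm.
Mifflin-St Jeor (female): BMR = 10(103.6364) + 6.25(175.26) − 5(72) − 161 = 1036.3636 + 1095.375 − 360 − 161 = 1610.7386 kcal/day.

1611 Cal per day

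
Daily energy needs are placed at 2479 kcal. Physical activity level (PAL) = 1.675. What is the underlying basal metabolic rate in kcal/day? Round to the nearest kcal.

1480 kcal/day

BMR = TEE ÷ activity factor = 2479 ÷ 1.675 = 1480 kcal/day.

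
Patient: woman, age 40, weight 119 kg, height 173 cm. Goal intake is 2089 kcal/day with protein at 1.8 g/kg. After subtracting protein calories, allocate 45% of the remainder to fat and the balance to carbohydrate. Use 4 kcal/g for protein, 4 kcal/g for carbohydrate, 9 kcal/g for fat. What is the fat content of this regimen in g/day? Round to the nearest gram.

62 g/day

Protein = 1.8 × 119 = 214.2 g → 214.2 × 4 = 856.8 kcal.
Non-protein calories = 2089 − 856.8 = 1232.2 kcal.
Fat: 45% × 1232.2 = 554.49 kcal; carbohydrate: 677.71 kcal.
Fat: 554.49 kcal ÷ 9 kcal/g = 61.61 g.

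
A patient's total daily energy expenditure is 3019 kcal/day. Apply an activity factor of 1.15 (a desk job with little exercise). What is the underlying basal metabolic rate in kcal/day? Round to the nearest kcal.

BMR = TEE ÷ activity factor = 3019 ÷ 1.15 = 2625.2174 kcal/day.

2625 kcal/day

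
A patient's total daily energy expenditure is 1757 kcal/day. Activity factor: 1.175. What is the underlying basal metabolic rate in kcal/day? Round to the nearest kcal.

1495 kcal/day

BMR = TEE ÷ activity factor = 1757 ÷ 1.175 = 1495.3191 kcal/day.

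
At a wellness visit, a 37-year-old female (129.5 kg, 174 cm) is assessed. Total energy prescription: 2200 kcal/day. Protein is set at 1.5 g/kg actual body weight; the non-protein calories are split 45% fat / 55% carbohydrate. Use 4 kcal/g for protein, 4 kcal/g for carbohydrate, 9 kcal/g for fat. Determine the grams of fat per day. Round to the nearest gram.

71 g/day

Protein = 1.5 × 129.5 = 194.25 g → 194.25 × 4 = 777 kcal.
Non-protein calories = 2200 − 777 = 1423 kcal.
Fat: 45% × 1423 = 640.35 kcal; carbohydrate: 782.65 kcal.
Fat: 640.35 kcal ÷ 9 kcal/g = 71.15 g.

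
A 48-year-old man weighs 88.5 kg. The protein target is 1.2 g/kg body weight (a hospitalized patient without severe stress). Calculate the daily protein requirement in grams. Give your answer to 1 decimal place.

Protein = 1.2 g/kg × 88.5 kg = 106.2 g/day.

106.2 g/day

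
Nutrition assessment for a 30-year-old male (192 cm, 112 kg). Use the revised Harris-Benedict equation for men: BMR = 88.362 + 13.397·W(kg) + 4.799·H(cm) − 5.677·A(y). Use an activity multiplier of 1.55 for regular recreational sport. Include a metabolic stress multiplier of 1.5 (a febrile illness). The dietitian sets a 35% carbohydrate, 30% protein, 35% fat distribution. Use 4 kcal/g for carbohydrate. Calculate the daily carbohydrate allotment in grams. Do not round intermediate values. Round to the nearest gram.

476 g/day

Harris-Benedict: BMR = 88.362 + 13.397(112) + 4.799(192) − 5.677(30) = 2339.924 kcal/day.
TEE = 2339.924 × 1.55 = 3626.8822 kcal/day.
With stress factor 1.5: 3626.8822 × 1.5 = 5440.3233 kcal/day.
Carbohydrate energy = 35% × 5440.3233 = 1904.1132 kcal.
Carbohydrate = 1904.1132 ÷ 4 kcal/g = 476.0283 g.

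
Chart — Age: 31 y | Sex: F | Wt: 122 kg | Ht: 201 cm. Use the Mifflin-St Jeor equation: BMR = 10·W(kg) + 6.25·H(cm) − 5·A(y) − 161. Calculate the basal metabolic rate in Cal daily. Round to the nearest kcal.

2160 Cal daily

Mifflin-St Jeor (female): BMR = 10(122) + 6.25(201) − 5(31) − 161 = 1220 + 1256.25 − 155 − 161 = 2160.25 kcal/day.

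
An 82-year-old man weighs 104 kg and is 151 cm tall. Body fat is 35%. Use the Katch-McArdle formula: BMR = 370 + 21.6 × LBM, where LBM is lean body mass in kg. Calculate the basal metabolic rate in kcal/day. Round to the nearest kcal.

LBM = 104 × (1 − 0.35) = 67.6 kg. Katch-McArdle: BMR = 370 + 21.6 × 67.6 = 1830.16 kcal/day.

1830 kcal/day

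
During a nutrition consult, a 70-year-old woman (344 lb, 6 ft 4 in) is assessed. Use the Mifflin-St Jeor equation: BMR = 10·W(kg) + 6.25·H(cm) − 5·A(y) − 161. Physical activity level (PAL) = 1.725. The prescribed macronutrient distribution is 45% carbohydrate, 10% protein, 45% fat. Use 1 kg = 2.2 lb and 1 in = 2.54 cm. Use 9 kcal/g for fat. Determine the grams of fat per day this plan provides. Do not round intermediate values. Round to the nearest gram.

Convert to metric: weight = 344 ÷ 2.2 = 156.3636 kg; height = (6×12 + 4) × 2.54 = 76 × 2.54 = 193.04 cm.
Mifflin-St Jeor (female): BMR = 10(156.3636) + 6.25(193.04) − 5(70) − 161 = 1563.6364 + 1206.5 − 350 − 161 = 2259.1364 kcal/day.
TEE = 2259.1364 × 1.725 = 3897.0102 kcal/day.
Fat energy = 45% × 3897.0102 = 1753.6546 kcal.
Fat = 1753.6546 ÷ 9 kcal/g = 194.8505 g.

195 g/day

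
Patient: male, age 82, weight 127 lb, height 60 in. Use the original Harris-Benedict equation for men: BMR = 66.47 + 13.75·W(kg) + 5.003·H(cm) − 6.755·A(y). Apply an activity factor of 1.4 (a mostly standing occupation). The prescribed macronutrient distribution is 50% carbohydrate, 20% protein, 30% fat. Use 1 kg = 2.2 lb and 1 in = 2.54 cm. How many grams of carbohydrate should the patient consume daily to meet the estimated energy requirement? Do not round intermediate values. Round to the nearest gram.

187 g/day

Convert to metric: weight = 127 ÷ 2.2 = 57.7273 kg; height = 60 × 2.54 = 152.4 cm.
Harris-Benedict: BMR = 66.47 + 13.75(57.7273) + 5.003(152.4) − 6.755(82) = 1068.7672 kcal/day.
TEE = 1068.7672 × 1.4 = 1496.2741 kcal/day.
Carbohydrate energy = 50% × 1496.2741 = 748.137 kcal.
Carbohydrate = 748.137 ÷ 4 kcal/g = 187.0343 g.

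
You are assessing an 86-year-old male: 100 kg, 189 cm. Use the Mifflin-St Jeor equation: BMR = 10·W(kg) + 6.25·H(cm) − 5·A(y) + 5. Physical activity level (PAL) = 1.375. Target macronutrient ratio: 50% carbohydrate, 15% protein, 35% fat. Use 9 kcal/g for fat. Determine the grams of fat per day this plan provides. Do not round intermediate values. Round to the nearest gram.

94 g/day

Mifflin-St Jeor (male): BMR = 10(100) + 6.25(189) − 5(86) + 5 = 1000 + 1181.25 − 430 + 5 = 1756.25 kcal/day.
TEE = 1756.25 × 1.375 = 2414.8438 kcal/day.
Fat energy = 35% × 2414.8438 = 845.1953 kcal.
Fat = 845.1953 ÷ 9 kcal/g = 93.9106 g.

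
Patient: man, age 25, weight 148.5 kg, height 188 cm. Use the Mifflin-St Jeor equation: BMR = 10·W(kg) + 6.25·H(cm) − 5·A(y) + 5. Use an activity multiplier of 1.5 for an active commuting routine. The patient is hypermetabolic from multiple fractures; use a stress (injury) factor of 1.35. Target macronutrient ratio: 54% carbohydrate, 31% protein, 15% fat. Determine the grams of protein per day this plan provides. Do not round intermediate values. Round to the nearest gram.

399 g/day

Mifflin-St Jeor (male): BMR = 10(148.5) + 6.25(188) − 5(25) + 5 = 1485 + 1175 − 125 + 5 = 2540 kcal/day.
TEE = 2540 × 1.5 = 3810 kcal/day.
With stress factor 1.35: 3810 × 1.35 = 5143.5 kcal/day.
Protein energy = 31% × 5143.5 = 1594.485 kcal.
Protein = 1594.485 ÷ 4 kcal/g = 398.6213 g.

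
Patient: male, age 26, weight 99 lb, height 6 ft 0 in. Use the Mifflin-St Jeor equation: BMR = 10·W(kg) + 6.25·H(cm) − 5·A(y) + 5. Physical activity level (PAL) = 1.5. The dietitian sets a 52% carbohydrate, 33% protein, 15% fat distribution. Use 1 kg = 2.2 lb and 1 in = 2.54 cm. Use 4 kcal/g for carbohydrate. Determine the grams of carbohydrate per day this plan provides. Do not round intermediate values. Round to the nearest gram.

Convert to metric: weight = 99 ÷ 2.2 = 45 kg; height = (6×12 + 0) × 2.54 = 72 × 2.54 = 182.88 cm.
Mifflin-St Jeor (male): BMR = 10(45) + 6.25(182.88) − 5(26) + 5 = 450 + 1143 − 130 + 5 = 1468 kcal/day.
TEE = 1468 × 1.5 = 2202 kcal/day.
Carbohydrate energy = 52% × 2202 = 1145.04 kcal.
Carbohydrate = 1145.04 ÷ 4 kcal/g = 286.26 g.

286 g/day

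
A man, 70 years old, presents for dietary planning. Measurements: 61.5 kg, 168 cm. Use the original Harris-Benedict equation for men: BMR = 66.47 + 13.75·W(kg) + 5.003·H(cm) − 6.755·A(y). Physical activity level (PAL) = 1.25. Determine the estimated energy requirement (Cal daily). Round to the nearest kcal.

Harris-Benedict: BMR = 66.47 + 13.75(61.5) + 5.003(168) − 6.755(70) = 1279.749 kcal/day.
TEE = BMR × activity factor = 1279.749 × 1.25 = 1599.6863 kcal/day.

1600 Cal daily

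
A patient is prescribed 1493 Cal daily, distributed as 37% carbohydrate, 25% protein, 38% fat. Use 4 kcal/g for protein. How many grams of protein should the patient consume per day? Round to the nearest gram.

Protein energy = 25% × 1493 = 373.25 kcal.
At 4 kcal/g: 373.25 ÷ 4 = 93.3125 g.

93 g/day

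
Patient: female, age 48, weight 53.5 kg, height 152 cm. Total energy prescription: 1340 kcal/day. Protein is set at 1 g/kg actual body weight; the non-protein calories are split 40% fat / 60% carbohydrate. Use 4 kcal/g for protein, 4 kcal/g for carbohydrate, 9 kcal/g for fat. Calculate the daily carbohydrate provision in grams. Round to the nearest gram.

169 g/day

Protein = 1 × 53.5 = 53.5 g → 53.5 × 4 = 214 kcal.
Non-protein calories = 1340 − 214 = 1126 kcal.
Fat: 40% × 1126 = 450.4 kcal; carbohydrate: 675.6 kcal.
Carbohydrate: 675.6 kcal ÷ 4 kcal/g = 168.9 g.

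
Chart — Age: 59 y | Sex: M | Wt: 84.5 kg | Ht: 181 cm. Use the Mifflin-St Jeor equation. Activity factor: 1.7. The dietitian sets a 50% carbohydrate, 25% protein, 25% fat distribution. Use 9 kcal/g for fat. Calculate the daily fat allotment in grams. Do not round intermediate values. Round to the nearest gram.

Mifflin-St Jeor (male): BMR = 10(84.5) + 6.25(181) − 5(59) + 5 = 845 + 1131.25 − 295 + 5 = 1686.25 kcal/day.
TEE = 1686.25 × 1.7 = 2866.625 kcal/day.
Fat energy = 25% × 2866.625 = 716.6563 kcal.
Fat = 716.6563 ÷ 9 kcal/g = 79.6285 g.

80 g/day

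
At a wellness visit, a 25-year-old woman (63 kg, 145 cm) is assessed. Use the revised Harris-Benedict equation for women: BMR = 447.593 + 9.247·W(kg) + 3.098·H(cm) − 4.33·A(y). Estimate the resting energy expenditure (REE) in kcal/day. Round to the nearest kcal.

Harris-Benedict: BMR = 447.593 + 9.247(63) + 3.098(145) − 4.33(25) = 1371.114 kcal/day.

1371 kcal/day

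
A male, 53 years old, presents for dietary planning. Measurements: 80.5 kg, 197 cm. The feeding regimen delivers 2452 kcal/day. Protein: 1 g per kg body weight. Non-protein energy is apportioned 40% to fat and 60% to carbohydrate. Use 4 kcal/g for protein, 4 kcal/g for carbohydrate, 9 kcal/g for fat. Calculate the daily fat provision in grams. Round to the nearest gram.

Protein = 1 × 80.5 = 80.5 g → 80.5 × 4 = 322 kcal.
Non-protein calories = 2452 − 322 = 2130 kcal.
Fat: 40% × 2130 = 852 kcal; carbohydrate: 1278 kcal.
Fat: 852 kcal ÷ 9 kcal/g = 94.6667 g.

95 g/day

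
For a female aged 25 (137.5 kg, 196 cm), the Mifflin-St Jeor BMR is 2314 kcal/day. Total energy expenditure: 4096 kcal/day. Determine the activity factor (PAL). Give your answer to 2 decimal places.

Activity factor = TEE ÷ BMR = 4096 ÷ 2314 = 1.77.

1.77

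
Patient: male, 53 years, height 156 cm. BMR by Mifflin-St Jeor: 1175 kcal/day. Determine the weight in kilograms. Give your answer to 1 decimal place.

46.0 kg

1175 = 10·W + 6.25(156) − 5(53) + 5
10·W = 1175 − 715 = 460, so W = 46 kg.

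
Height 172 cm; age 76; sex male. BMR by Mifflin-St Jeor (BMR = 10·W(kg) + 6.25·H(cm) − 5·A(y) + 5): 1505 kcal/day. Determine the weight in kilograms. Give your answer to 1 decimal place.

80.5 kg

1505 = 10·W + 6.25(172) − 5(76) + 5
10·W = 1505 − 700 = 805, so W = 80.5 kg.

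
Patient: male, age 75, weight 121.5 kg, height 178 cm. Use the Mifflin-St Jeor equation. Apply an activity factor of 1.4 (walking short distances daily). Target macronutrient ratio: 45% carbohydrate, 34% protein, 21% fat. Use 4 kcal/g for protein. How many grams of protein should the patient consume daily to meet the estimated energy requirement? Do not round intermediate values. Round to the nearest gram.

Mifflin-St Jeor (male): BMR = 10(121.5) + 6.25(178) − 5(75) + 5 = 1215 + 1112.5 − 375 + 5 = 1957.5 kcal/day.
TEE = 1957.5 × 1.4 = 2740.5 kcal/day.
Protein energy = 34% × 2740.5 = 931.77 kcal.
Protein = 931.77 ÷ 4 kcal/g = 232.9425 g.

233 g/day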